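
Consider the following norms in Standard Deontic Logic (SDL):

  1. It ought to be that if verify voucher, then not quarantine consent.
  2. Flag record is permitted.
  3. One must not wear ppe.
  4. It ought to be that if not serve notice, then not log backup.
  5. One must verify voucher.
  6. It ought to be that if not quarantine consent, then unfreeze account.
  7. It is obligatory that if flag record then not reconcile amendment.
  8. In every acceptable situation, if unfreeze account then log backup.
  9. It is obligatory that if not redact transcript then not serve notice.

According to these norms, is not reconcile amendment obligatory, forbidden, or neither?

Premise 7 is O(flag_record → ¬reconcile_amendment), but O(flag_record) is not derivable from the premises (the permission P(flag_record) asserts only ¬O(¬flag_record), not O(flag_record)), so it does not yield O(¬reconcile_amendment).
No premise or chain of K-axiom applications forces O(¬reconcile_amendment), and none forces O(reconcile_amendment). So ¬reconcile_amendment is neither obligatory nor forbidden under these norms.

Neither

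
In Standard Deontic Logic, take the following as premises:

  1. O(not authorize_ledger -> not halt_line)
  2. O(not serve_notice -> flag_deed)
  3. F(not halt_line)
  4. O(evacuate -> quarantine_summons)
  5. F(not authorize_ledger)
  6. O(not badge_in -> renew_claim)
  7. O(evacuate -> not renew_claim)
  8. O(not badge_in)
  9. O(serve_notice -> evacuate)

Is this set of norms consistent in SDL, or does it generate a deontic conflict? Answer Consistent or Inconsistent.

Consistent

Premise 1 is O(not authorize_ledger -> not halt_line), but O(not authorize_ledger) is not derivable from the premises, so it does not yield O(not halt_line).
So O(not halt_line) is not derivable, and the apparent clash with O(halt_line) does not arise.
A world satisfying every obligation exists (e.g. authorize_ledger=true, badge_in=false, evacuate=false, flag_deed=true, halt_line=true, quarantine_summons=false, renew_claim=true, serve_notice=false); no atom is both obligatory and forbidden, so the set is consistent.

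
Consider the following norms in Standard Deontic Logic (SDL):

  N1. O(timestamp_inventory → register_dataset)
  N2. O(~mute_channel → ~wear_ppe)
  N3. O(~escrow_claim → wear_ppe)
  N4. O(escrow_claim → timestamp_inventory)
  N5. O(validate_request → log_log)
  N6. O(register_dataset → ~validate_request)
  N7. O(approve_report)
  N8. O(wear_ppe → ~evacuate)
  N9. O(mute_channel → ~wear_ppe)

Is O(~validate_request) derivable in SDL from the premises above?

Yes

By case analysis on mute_channel: premise 9 gives O(mute_channel → ~wear_ppe) and premise 2 gives O(~mute_channel → ~wear_ppe), so O(~wear_ppe) either way.
Premise 3 is O(~escrow_claim → wear_ppe); contrapositively O(~wear_ppe → escrow_claim). Since O(~wear_ppe) holds, K gives O(escrow_claim).
Applying K to premise 4 (O(escrow_claim → timestamp_inventory)) and O(escrow_claim) yields O(timestamp_inventory).
From O(timestamp_inventory) and premise 1, O(timestamp_inventory → register_dataset), we obtain O(register_dataset).
Premise 6 is O(register_dataset → ~validate_request); since O(register_dataset), deontic closure gives O(~validate_request).
Premises 5, 7, 8 do not contribute to this derivation.
So O(~validate_request) follows.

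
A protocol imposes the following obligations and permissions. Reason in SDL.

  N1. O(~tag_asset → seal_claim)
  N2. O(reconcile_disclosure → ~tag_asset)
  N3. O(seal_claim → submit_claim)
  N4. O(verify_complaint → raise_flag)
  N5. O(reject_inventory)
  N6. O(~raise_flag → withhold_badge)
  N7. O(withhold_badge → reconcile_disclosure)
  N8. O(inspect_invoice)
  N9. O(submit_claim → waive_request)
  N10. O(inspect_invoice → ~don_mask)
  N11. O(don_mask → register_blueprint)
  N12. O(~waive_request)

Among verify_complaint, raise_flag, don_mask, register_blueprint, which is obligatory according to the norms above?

Premise 12 gives O(~waive_request).
Premise 9, O(submit_claim → waive_request), contraposes to O(~waive_request → ~submit_claim); with O(~waive_request) we get O(~submit_claim).
The contrapositive of premise 3 (O(seal_claim → submit_claim)) is O(~submit_claim → ~seal_claim), and O(~submit_claim) is already established, so O(~seal_claim).
The contrapositive of premise 1 (O(~tag_asset → seal_claim)) is O(~seal_claim → tag_asset), and O(~seal_claim) is already established, so O(tag_asset).
Premise 2, O(reconcile_disclosure → ~tag_asset), contraposes to O(tag_asset → ~reconcile_disclosure); with O(tag_asset) we get O(~reconcile_disclosure).
Premise 7, O(withhold_badge → reconcile_disclosure), contraposes to O(~reconcile_disclosure → ~withhold_badge); with O(~reconcile_disclosure) we get O(~withhold_badge).
Premise 6 is O(~raise_flag → withhold_badge); contrapositively O(~withhold_badge → raise_flag). Since O(~withhold_badge) holds, K gives O(raise_flag).
So O(raise_flag) holds — raise_flag is obligatory. None of the other listed options is made obligatory by any chain of premises.

raise_flag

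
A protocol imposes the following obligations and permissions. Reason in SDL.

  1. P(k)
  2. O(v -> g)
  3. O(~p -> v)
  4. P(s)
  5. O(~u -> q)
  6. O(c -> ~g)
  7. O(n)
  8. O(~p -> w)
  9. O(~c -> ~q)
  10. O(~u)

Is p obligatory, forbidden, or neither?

Obligatory

Premise 10 gives O(~u).
Applying K to premise 5 (O(~u -> q)) and O(~u) yields O(q).
The contrapositive of premise 9 (O(~c -> ~q)) is O(q -> c), and O(q) is already established, so O(c).
Premise 6 is O(c -> ~g); since O(c), deontic closure gives O(~g).
Premise 2 is O(v -> g); contrapositively O(~g -> ~v). Since O(~g) holds, K gives O(~v).
Premise 3, O(~p -> v), contraposes to O(~v -> p); with O(~v) we get O(p).
Premises 1, 4, 7, 8 do not contribute to this derivation.
Hence p is obligatory.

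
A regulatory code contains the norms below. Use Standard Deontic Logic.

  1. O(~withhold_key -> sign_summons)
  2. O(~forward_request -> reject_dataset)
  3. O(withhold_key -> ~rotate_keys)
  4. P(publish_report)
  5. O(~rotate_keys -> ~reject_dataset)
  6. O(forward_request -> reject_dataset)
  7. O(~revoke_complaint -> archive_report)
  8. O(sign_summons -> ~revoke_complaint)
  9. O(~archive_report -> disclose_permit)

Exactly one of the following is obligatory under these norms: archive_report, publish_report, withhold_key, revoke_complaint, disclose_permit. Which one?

archive_report

Premises 6 and 2 cover both cases: O(forward_request -> reject_dataset) and O(~forward_request -> reject_dataset). Since forward_request ∨ ~forward_request is a tautology, O(reject_dataset) follows.
Premise 5 is O(~rotate_keys -> ~reject_dataset); contrapositively O(reject_dataset -> rotate_keys). Since O(reject_dataset) holds, K gives O(rotate_keys).
Premise 3 is O(withhold_key -> ~rotate_keys); contrapositively O(rotate_keys -> ~withhold_key). Since O(rotate_keys) holds, K gives O(~withhold_key).
From O(~withhold_key) and premise 1, O(~withhold_key -> sign_summons), we obtain O(sign_summons).
With premise 8, O(sign_summons -> ~revoke_complaint), the K-axiom yields O(~revoke_complaint).
Applying K to premise 7 (O(~revoke_complaint -> archive_report)) and O(~revoke_complaint) yields O(archive_report).
So O(archive_report) holds — archive_report is obligatory. None of the other listed options is made obligatory by any chain of premises.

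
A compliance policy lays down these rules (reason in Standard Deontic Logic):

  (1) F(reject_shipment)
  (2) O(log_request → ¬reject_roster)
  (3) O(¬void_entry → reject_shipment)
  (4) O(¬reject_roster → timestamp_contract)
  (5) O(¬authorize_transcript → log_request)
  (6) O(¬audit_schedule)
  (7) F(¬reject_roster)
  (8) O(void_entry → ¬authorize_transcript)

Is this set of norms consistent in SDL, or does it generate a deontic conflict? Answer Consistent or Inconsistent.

Inconsistent

Premise 7, F(¬reject_roster), is equivalent to O(reject_roster).
Premise 2, O(log_request → ¬reject_roster), contraposes to O(reject_roster → ¬log_request); with O(reject_roster) we get O(¬log_request).
The contrapositive of premise 5 (O(¬authorize_transcript → log_request)) is O(¬log_request → authorize_transcript), and O(¬log_request) is already established, so O(authorize_transcript).
Premise 8, O(void_entry → ¬authorize_transcript), contraposes to O(authorize_transcript → ¬void_entry); with O(authorize_transcript) we get O(¬void_entry).
Premise 3 is O(¬void_entry → reject_shipment); since O(¬void_entry), deontic closure gives O(reject_shipment).
But premise 1, F(reject_shipment), means O(¬reject_shipment).
We now have both O(reject_shipment) and O(¬reject_shipment) — reject_shipment is simultaneously obligatory and forbidden, violating the D-axiom.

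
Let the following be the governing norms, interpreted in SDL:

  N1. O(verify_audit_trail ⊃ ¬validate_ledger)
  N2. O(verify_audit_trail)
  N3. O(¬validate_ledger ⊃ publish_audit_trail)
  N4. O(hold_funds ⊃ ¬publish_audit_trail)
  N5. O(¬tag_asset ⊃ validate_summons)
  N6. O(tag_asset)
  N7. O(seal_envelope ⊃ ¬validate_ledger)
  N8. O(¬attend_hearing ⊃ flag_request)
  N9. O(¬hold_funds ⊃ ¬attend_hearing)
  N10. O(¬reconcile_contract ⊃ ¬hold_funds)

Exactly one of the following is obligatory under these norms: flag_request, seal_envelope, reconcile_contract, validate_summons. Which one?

flag_request

From premise 2 we have O(verify_audit_trail).
Premise 1 is O(verify_audit_trail ⊃ ¬validate_ledger); since O(verify_audit_trail), deontic closure gives O(¬validate_ledger).
Premise 3 is O(¬validate_ledger ⊃ publish_audit_trail); since O(¬validate_ledger), deontic closure gives O(publish_audit_trail).
Premise 4, O(hold_funds ⊃ ¬publish_audit_trail), contraposes to O(publish_audit_trail ⊃ ¬hold_funds); with O(publish_audit_trail) we get O(¬hold_funds).
From O(¬hold_funds) and premise 9, O(¬hold_funds ⊃ ¬attend_hearing), we obtain O(¬attend_hearing).
Applying K to premise 8 (O(¬attend_hearing ⊃ flag_request)) and O(¬attend_hearing) yields O(flag_request).
So O(flag_request) holds — flag_request is obligatory. None of the other listed options is made obligatory by any chain of premises.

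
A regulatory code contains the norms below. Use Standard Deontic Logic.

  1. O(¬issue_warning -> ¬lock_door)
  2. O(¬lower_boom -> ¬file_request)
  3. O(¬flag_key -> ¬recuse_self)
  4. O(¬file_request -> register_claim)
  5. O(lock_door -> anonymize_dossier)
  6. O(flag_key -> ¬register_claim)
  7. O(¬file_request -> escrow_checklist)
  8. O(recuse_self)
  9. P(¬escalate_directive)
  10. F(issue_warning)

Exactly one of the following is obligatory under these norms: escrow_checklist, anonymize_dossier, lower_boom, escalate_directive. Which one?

Premise 8 gives O(recuse_self).
Premise 3, O(¬flag_key -> ¬recuse_self), contraposes to O(recuse_self -> flag_key); with O(recuse_self) we get O(flag_key).
From O(flag_key) and premise 6, O(flag_key -> ¬register_claim), we obtain O(¬register_claim).
Premise 4, O(¬file_request -> register_claim), contraposes to O(¬register_claim -> file_request); with O(¬register_claim) we get O(file_request).
Premise 2, O(¬lower_boom -> ¬file_request), contraposes to O(file_request -> lower_boom); with O(file_request) we get O(lower_boom).
So O(lower_boom) holds — lower_boom is obligatory. None of the other listed options is made obligatory by any chain of premises.

lower_boom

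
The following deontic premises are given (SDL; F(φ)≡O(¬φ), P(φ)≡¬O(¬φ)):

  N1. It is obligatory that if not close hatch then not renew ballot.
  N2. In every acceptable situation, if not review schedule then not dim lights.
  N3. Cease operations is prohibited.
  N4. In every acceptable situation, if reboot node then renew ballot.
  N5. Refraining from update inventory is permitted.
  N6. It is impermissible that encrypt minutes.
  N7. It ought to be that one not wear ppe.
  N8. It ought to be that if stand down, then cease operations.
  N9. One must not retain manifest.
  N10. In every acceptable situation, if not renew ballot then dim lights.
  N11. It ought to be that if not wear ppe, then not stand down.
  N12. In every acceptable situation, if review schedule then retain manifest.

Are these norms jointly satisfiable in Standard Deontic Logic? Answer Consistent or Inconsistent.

Consistent

Premise 8 is O(stand_down → cease_operations), but O(stand_down) is not derivable from the premises, so it does not yield O(cease_operations).
So O(cease_operations) is not derivable, and the apparent clash with O(¬cease_operations) does not arise.
A world satisfying every obligation exists (e.g. cease_operations=false, close_hatch=true, dim_lights=false, encrypt_minutes=false, reboot_node=false, renew_ballot=true, retain_manifest=false, review_schedule=false, stand_down=false, update_inventory=false, wear_ppe=false); no atom is both obligatory and forbidden, so the set is consistent.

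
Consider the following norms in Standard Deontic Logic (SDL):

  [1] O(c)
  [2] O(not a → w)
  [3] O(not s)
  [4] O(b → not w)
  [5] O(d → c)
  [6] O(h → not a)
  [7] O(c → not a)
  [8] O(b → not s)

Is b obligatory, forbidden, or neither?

Premise 1 gives O(c).
With premise 7, O(c → not a), the K-axiom yields O(not a).
From O(not a) and premise 2, O(not a → w), we obtain O(w).
The contrapositive of premise 4 (O(b → not w)) is O(w → not b), and O(w) is already established, so O(not b).
Premises 3, 5, 6, 8 do not contribute to this derivation.
Thus O(not b), which is F(b): b is forbidden.

Forbidden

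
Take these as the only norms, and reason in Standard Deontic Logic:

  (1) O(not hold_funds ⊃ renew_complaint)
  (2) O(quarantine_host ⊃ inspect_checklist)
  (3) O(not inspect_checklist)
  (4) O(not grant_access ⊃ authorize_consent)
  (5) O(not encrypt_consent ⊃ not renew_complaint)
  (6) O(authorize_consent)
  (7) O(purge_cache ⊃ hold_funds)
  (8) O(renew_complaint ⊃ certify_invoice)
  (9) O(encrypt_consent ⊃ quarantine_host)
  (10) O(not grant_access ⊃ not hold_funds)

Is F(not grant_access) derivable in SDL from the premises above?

Yes

From premise 3 we have O(not inspect_checklist).
Premise 2, O(quarantine_host ⊃ inspect_checklist), contraposes to O(not inspect_checklist ⊃ not quarantine_host); with O(not inspect_checklist) we get O(not quarantine_host).
Premise 9, O(encrypt_consent ⊃ quarantine_host), contraposes to O(not quarantine_host ⊃ not encrypt_consent); with O(not quarantine_host) we get O(not encrypt_consent).
Premise 5 is O(not encrypt_consent ⊃ not renew_complaint); since O(not encrypt_consent), deontic closure gives O(not renew_complaint).
The contrapositive of premise 1 (O(not hold_funds ⊃ renew_complaint)) is O(not renew_complaint ⊃ hold_funds), and O(not renew_complaint) is already established, so O(hold_funds).
Premise 10 is O(not grant_access ⊃ not hold_funds); contrapositively O(hold_funds ⊃ grant_access). Since O(hold_funds) holds, K gives O(grant_access).
Premises 4, 6, 7, 8 do not contribute to this derivation.
So O(grant_access) holds, i.e. F(not grant_access). The claim follows.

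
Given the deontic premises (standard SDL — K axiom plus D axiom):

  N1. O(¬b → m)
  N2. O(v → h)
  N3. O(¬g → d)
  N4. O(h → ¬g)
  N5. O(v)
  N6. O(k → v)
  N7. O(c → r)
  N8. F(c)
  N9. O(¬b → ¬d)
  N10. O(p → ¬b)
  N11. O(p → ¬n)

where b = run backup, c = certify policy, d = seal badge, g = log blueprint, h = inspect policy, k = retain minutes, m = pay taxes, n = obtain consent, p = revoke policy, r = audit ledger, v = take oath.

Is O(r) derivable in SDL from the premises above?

No

Premise 7 is O(c → r), but O(c) is not derivable from the premises, so it does not yield O(r).
No other premise forces O(r). An ideal world satisfying every premise can still have r false, so O(r) is not derivable.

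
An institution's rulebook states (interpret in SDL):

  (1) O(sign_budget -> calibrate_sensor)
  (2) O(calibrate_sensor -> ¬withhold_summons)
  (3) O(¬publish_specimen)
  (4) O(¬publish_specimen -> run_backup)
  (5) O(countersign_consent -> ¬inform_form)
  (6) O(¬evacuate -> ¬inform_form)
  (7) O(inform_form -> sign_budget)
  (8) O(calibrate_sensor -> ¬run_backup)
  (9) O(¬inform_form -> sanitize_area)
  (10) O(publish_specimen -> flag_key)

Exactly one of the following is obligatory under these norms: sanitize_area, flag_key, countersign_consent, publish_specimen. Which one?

sanitize_area

From premise 3 we have O(¬publish_specimen).
Premise 4 is O(¬publish_specimen -> run_backup); since O(¬publish_specimen), deontic closure gives O(run_backup).
The contrapositive of premise 8 (O(calibrate_sensor -> ¬run_backup)) is O(run_backup -> ¬calibrate_sensor), and O(run_backup) is already established, so O(¬calibrate_sensor).
Premise 1, O(sign_budget -> calibrate_sensor), contraposes to O(¬calibrate_sensor -> ¬sign_budget); with O(¬calibrate_sensor) we get O(¬sign_budget).
The contrapositive of premise 7 (O(inform_form -> sign_budget)) is O(¬sign_budget -> ¬inform_form), and O(¬sign_budget) is already established, so O(¬inform_form).
Applying K to premise 9 (O(¬inform_form -> sanitize_area)) and O(¬inform_form) yields O(sanitize_area).
So O(sanitize_area) holds — sanitize_area is obligatory. None of the other listed options is made obligatory by any chain of premises.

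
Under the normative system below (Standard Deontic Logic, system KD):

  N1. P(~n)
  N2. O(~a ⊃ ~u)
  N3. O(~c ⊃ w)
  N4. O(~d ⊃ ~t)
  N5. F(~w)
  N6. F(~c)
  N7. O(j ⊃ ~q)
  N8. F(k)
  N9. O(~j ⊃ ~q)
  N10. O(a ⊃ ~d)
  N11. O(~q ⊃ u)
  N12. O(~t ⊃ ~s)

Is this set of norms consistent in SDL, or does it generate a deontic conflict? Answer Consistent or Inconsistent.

Consistent

Premise 3 is O(~c ⊃ w); even if O(w) held, inferring O(~c) would be affirming the consequent — invalid.
So O(~c) is not derivable, and the apparent clash with O(c) does not arise.
A world satisfying every obligation exists (e.g. a=true, c=true, d=false, j=false, k=false, n=false, q=false, s=false, t=false, u=true, w=true); no atom is both obligatory and forbidden, so the set is consistent.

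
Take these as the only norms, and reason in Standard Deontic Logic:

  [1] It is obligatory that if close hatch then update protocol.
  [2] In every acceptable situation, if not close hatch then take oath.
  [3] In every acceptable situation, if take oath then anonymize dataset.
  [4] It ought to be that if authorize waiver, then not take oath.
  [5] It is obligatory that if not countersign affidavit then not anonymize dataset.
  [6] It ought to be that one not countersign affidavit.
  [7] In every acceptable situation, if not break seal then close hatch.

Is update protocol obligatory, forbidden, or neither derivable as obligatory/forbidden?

Obligatory

Premise 6 gives O(¬countersign_affidavit).
With premise 5, O(¬countersign_affidavit → ¬anonymize_dataset), the K-axiom yields O(¬anonymize_dataset).
Premise 3 is O(take_oath → anonymize_dataset); contrapositively O(¬anonymize_dataset → ¬take_oath). Since O(¬anonymize_dataset) holds, K gives O(¬take_oath).
Premise 2 is O(¬close_hatch → take_oath); contrapositively O(¬take_oath → close_hatch). Since O(¬take_oath) holds, K gives O(close_hatch).
Applying K to premise 1 (O(close_hatch → update_protocol)) and O(close_hatch) yields O(update_protocol).
Premises 4, 7 do not contribute to this derivation.
Hence update_protocol is obligatory.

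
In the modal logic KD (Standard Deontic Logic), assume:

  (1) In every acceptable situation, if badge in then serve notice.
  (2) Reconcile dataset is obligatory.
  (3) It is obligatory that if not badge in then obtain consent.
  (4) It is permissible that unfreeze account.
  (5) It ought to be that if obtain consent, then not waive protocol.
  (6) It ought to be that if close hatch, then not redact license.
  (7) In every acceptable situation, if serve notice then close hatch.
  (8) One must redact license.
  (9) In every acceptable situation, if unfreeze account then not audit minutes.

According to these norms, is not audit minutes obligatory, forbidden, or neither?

Neither

Premise 9 is O(unfreeze_account → ¬audit_minutes), but O(unfreeze_account) is not derivable from the premises (the permission P(unfreeze_account) asserts only ¬O(¬unfreeze_account), not O(unfreeze_account)), so it does not yield O(¬audit_minutes).
No premise or chain of K-axiom applications forces O(¬audit_minutes), and none forces O(audit_minutes). So ¬audit_minutes is neither obligatory nor forbidden under these norms.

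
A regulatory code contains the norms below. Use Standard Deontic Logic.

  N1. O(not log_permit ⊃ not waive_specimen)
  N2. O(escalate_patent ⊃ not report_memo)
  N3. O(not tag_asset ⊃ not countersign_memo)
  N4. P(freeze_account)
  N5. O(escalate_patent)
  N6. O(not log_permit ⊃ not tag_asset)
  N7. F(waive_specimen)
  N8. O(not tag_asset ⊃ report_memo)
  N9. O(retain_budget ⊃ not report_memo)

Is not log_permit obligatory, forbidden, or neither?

Forbidden

From premise 5 we have O(escalate_patent).
Applying K to premise 2 (O(escalate_patent ⊃ not report_memo)) and O(escalate_patent) yields O(not report_memo).
The contrapositive of premise 8 (O(not tag_asset ⊃ report_memo)) is O(not report_memo ⊃ tag_asset), and O(not report_memo) is already established, so O(tag_asset).
The contrapositive of premise 6 (O(not log_permit ⊃ not tag_asset)) is O(tag_asset ⊃ log_permit), and O(tag_asset) is already established, so O(log_permit).
Premises 1, 3, 4, 7, 9 do not contribute to this derivation.
Thus O(log_permit), which is F(not log_permit): not log_permit is forbidden.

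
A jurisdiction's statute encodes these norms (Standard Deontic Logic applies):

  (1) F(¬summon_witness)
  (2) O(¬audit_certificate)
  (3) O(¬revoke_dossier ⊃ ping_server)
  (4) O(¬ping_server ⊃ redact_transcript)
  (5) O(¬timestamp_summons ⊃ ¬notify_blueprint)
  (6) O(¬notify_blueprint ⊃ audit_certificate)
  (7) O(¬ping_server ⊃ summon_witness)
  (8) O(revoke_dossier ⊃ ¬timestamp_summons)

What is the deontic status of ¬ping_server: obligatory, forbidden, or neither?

Forbidden

Premise 2 gives O(¬audit_certificate).
The contrapositive of premise 6 (O(¬notify_blueprint ⊃ audit_certificate)) is O(¬audit_certificate ⊃ notify_blueprint), and O(¬audit_certificate) is already established, so O(notify_blueprint).
The contrapositive of premise 5 (O(¬timestamp_summons ⊃ ¬notify_blueprint)) is O(notify_blueprint ⊃ timestamp_summons), and O(notify_blueprint) is already established, so O(timestamp_summons).
The contrapositive of premise 8 (O(revoke_dossier ⊃ ¬timestamp_summons)) is O(timestamp_summons ⊃ ¬revoke_dossier), and O(timestamp_summons) is already established, so O(¬revoke_dossier).
Applying K to premise 3 (O(¬revoke_dossier ⊃ ping_server)) and O(¬revoke_dossier) yields O(ping_server).
Premises 1, 4, 7 do not contribute to this derivation.
Thus O(ping_server), which is F(¬ping_server): ¬ping_server is forbidden.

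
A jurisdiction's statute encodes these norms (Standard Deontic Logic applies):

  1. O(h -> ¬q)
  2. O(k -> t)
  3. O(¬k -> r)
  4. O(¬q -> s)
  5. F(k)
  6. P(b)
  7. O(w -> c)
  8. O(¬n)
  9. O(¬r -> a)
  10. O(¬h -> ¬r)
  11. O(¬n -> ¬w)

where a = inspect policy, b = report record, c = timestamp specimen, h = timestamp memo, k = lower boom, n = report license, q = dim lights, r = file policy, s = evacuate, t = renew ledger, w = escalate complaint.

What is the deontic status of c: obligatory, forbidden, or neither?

Neither

Premise 7 is O(w -> c), but O(w) is not derivable from the premises, so it does not yield O(c).
No premise or chain of K-axiom applications forces O(c), and none forces O(¬c). So c is neither obligatory nor forbidden under these norms.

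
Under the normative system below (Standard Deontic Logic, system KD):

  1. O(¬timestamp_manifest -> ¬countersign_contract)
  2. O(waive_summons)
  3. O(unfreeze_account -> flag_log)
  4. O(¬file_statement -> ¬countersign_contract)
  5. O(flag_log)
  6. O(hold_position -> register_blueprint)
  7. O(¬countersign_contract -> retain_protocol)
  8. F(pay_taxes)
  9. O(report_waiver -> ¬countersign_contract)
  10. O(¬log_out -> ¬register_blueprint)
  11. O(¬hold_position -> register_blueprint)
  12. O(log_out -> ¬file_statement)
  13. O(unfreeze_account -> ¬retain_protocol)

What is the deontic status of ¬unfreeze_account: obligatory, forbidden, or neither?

Obligatory

Premises 6 and 11 are O(hold_position -> register_blueprint) and O(¬hold_position -> register_blueprint); every ideal world satisfies hold_position or ¬hold_position, so in either case register_blueprint holds — hence O(register_blueprint).
Premise 10, O(¬log_out -> ¬register_blueprint), contraposes to O(register_blueprint -> log_out); with O(register_blueprint) we get O(log_out).
Applying K to premise 12 (O(log_out -> ¬file_statement)) and O(log_out) yields O(¬file_statement).
Premise 4 is O(¬file_statement -> ¬countersign_contract); since O(¬file_statement), deontic closure gives O(¬countersign_contract).
With premise 7, O(¬countersign_contract -> retain_protocol), the K-axiom yields O(retain_protocol).
Premise 13, O(unfreeze_account -> ¬retain_protocol), contraposes to O(retain_protocol -> ¬unfreeze_account); with O(retain_protocol) we get O(¬unfreeze_account).
Premises 1, 2, 3, 5, 8, 9 do not contribute to this derivation.
Hence ¬unfreeze_account is obligatory.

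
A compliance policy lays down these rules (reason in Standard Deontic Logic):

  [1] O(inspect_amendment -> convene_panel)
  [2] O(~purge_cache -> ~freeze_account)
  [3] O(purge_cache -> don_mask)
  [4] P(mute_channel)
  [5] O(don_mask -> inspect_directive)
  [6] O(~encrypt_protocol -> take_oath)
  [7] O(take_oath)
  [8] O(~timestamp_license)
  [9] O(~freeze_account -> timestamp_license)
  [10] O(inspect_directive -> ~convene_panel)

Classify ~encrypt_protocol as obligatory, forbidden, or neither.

Neither

Premise 6 is O(~encrypt_protocol -> take_oath); even if O(take_oath) held, inferring O(~encrypt_protocol) would be affirming the consequent — invalid.
No premise or chain of K-axiom applications forces O(~encrypt_protocol), and none forces O(encrypt_protocol). So ~encrypt_protocol is neither obligatory nor forbidden under these norms.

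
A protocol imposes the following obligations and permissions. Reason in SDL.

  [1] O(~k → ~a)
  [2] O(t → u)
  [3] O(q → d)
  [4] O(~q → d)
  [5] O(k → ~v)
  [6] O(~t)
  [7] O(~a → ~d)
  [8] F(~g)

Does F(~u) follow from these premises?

Premise 2 is O(t → u), but O(t) is not derivable from the premises, so it does not yield O(u).
No other premise forces O(u). An ideal world satisfying every premise can still have ~u true, so F(~u) is not derivable.

No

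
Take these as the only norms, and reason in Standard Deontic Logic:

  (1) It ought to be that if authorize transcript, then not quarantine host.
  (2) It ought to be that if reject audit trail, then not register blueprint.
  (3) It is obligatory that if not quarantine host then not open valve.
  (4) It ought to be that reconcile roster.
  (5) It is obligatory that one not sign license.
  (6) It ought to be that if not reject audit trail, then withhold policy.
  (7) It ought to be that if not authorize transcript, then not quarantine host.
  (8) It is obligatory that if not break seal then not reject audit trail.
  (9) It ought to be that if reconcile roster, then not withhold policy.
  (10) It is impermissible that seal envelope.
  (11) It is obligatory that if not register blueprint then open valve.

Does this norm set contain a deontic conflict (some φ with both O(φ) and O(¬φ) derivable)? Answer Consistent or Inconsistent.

By case analysis on ¬authorize_transcript: premise 7 gives O(¬authorize_transcript → ¬quarantine_host) and premise 1 gives O(authorize_transcript → ¬quarantine_host), so O(¬quarantine_host) either way.
From O(¬quarantine_host) and premise 3, O(¬quarantine_host → ¬open_valve), we obtain O(¬open_valve).
The contrapositive of premise 11 (O(¬register_blueprint → open_valve)) is O(¬open_valve → register_blueprint), and O(¬open_valve) is already established, so O(register_blueprint).
Premise 2, O(reject_audit_trail → ¬register_blueprint), contraposes to O(register_blueprint → ¬reject_audit_trail); with O(register_blueprint) we get O(¬reject_audit_trail).
Premise 6 is O(¬reject_audit_trail → withhold_policy); since O(¬reject_audit_trail), deontic closure gives O(withhold_policy).
The contrapositive of premise 9 (O(reconcile_roster → ¬withhold_policy)) is O(withhold_policy → ¬reconcile_roster), and O(withhold_policy) is already established, so O(¬reconcile_roster).
However, premise 4 gives O(reconcile_roster).
We now have both O(¬reconcile_roster) and O(reconcile_roster) — reconcile_roster is simultaneously obligatory and forbidden, violating the D-axiom.

Inconsistent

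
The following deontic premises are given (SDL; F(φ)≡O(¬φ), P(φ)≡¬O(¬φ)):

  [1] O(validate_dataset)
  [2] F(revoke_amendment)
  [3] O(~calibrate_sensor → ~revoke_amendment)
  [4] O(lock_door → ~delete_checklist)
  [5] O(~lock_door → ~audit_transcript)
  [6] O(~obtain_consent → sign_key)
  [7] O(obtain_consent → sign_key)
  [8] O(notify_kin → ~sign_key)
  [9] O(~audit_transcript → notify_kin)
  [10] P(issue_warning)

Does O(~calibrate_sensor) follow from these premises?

Premise 3 is O(~calibrate_sensor → ~revoke_amendment); even if O(~revoke_amendment) held, inferring O(~calibrate_sensor) would be affirming the consequent — invalid.
No other premise forces O(~calibrate_sensor). An ideal world satisfying every premise can still have ~calibrate_sensor false, so O(~calibrate_sensor) is not derivable.

No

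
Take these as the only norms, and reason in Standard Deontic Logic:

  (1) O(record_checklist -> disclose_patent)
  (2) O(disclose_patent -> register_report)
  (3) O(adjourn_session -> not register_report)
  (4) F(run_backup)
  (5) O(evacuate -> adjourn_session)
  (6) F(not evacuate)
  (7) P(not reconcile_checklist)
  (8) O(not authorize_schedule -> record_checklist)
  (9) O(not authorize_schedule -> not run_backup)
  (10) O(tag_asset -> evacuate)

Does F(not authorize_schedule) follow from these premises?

Yes

Premise 6 is F(not evacuate), i.e. O(evacuate).
Applying K to premise 5 (O(evacuate -> adjourn_session)) and O(evacuate) yields O(adjourn_session).
Premise 3 is O(adjourn_session -> not register_report); since O(adjourn_session), deontic closure gives O(not register_report).
Premise 2 is O(disclose_patent -> register_report); contrapositively O(not register_report -> not disclose_patent). Since O(not register_report) holds, K gives O(not disclose_patent).
Premise 1, O(record_checklist -> disclose_patent), contraposes to O(not disclose_patent -> not record_checklist); with O(not disclose_patent) we get O(not record_checklist).
The contrapositive of premise 8 (O(not authorize_schedule -> record_checklist)) is O(not record_checklist -> authorize_schedule), and O(not record_checklist) is already established, so O(authorize_schedule).
Premises 4, 7, 9, 10 do not contribute to this derivation.
So O(authorize_schedule) holds, i.e. F(not authorize_schedule). The claim follows.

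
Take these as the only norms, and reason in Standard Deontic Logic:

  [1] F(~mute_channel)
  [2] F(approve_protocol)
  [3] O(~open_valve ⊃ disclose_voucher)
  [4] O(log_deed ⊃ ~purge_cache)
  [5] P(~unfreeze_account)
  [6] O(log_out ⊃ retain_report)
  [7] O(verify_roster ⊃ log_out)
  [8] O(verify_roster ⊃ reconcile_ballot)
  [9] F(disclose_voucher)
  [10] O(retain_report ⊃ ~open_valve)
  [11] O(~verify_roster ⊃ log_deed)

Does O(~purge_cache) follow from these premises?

Premise 9 is F(disclose_voucher), i.e. O(~disclose_voucher).
The contrapositive of premise 3 (O(~open_valve ⊃ disclose_voucher)) is O(~disclose_voucher ⊃ open_valve), and O(~disclose_voucher) is already established, so O(open_valve).
Premise 10 is O(retain_report ⊃ ~open_valve); contrapositively O(open_valve ⊃ ~retain_report). Since O(open_valve) holds, K gives O(~retain_report).
The contrapositive of premise 6 (O(log_out ⊃ retain_report)) is O(~retain_report ⊃ ~log_out), and O(~retain_report) is already established, so O(~log_out).
Premise 7 is O(verify_roster ⊃ log_out); contrapositively O(~log_out ⊃ ~verify_roster). Since O(~log_out) holds, K gives O(~verify_roster).
Premise 11 is O(~verify_roster ⊃ log_deed); since O(~verify_roster), deontic closure gives O(log_deed).
From O(log_deed) and premise 4, O(log_deed ⊃ ~purge_cache), we obtain O(~purge_cache).
Premises 1, 2, 5, 8 do not contribute to this derivation.
So O(~purge_cache) follows.

Yes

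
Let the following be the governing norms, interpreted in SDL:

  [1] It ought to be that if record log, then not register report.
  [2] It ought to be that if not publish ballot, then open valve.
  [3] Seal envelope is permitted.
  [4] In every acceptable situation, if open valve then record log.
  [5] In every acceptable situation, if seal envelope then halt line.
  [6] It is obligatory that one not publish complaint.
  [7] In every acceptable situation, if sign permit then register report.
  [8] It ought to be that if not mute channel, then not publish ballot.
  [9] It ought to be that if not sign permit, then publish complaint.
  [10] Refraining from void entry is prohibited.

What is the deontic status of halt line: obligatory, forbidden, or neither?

Neither

Premise 5 is O(seal_envelope → halt_line), but O(seal_envelope) is not derivable from the premises (the permission P(seal_envelope) asserts only ¬O(¬seal_envelope), not O(seal_envelope)), so it does not yield O(halt_line).
No premise or chain of K-axiom applications forces O(halt_line), and none forces O(¬halt_line). So halt_line is neither obligatory nor forbidden under these norms.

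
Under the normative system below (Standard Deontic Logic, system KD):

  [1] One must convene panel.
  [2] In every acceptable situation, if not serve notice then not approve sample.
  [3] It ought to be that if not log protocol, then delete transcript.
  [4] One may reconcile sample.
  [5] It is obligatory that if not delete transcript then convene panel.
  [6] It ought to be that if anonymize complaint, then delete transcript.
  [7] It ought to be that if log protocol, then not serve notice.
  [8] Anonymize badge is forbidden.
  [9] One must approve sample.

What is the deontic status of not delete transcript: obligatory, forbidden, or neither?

Forbidden

From premise 9 we have O(approve_sample).
Premise 2, O(¬serve_notice → ¬approve_sample), contraposes to O(approve_sample → serve_notice); with O(approve_sample) we get O(serve_notice).
The contrapositive of premise 7 (O(log_protocol → ¬serve_notice)) is O(serve_notice → ¬log_protocol), and O(serve_notice) is already established, so O(¬log_protocol).
Premise 3 is O(¬log_protocol → delete_transcript); since O(¬log_protocol), deontic closure gives O(delete_transcript).
Premises 1, 4, 5, 6, 8 do not contribute to this derivation.
Thus O(delete_transcript), which is F(¬delete_transcript): ¬delete_transcript is forbidden.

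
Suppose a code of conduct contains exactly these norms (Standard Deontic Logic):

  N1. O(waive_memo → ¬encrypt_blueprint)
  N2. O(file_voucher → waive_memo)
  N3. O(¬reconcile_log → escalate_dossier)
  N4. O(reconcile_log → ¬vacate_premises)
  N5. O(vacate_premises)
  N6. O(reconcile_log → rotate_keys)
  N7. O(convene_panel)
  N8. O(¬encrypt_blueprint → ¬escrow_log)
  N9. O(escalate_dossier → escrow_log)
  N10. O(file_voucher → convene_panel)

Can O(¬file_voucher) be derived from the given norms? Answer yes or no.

Yes

Premise 5 states O(vacate_premises) outright.
Premise 4 is O(reconcile_log → ¬vacate_premises); contrapositively O(vacate_premises → ¬reconcile_log). Since O(vacate_premises) holds, K gives O(¬reconcile_log).
Applying K to premise 3 (O(¬reconcile_log → escalate_dossier)) and O(¬reconcile_log) yields O(escalate_dossier).
With premise 9, O(escalate_dossier → escrow_log), the K-axiom yields O(escrow_log).
Premise 8 is O(¬encrypt_blueprint → ¬escrow_log); contrapositively O(escrow_log → encrypt_blueprint). Since O(escrow_log) holds, K gives O(encrypt_blueprint).
Premise 1, O(waive_memo → ¬encrypt_blueprint), contraposes to O(encrypt_blueprint → ¬waive_memo); with O(encrypt_blueprint) we get O(¬waive_memo).
Premise 2, O(file_voucher → waive_memo), contraposes to O(¬waive_memo → ¬file_voucher); with O(¬waive_memo) we get O(¬file_voucher).
Premises 6, 7, 10 do not contribute to this derivation.
So O(¬file_voucher) follows.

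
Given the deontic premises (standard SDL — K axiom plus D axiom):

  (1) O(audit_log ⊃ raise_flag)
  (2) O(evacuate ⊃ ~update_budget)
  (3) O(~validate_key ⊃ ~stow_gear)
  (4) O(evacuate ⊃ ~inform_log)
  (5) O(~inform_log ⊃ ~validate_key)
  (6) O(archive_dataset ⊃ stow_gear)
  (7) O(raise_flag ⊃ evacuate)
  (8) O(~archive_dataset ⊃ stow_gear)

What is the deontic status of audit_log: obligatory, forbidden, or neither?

Forbidden

Premises 6 and 8 cover both cases: O(archive_dataset ⊃ stow_gear) and O(~archive_dataset ⊃ stow_gear). Since archive_dataset ∨ ~archive_dataset is a tautology, O(stow_gear) follows.
Premise 3, O(~validate_key ⊃ ~stow_gear), contraposes to O(stow_gear ⊃ validate_key); with O(stow_gear) we get O(validate_key).
Premise 5 is O(~inform_log ⊃ ~validate_key); contrapositively O(validate_key ⊃ inform_log). Since O(validate_key) holds, K gives O(inform_log).
The contrapositive of premise 4 (O(evacuate ⊃ ~inform_log)) is O(inform_log ⊃ ~evacuate), and O(inform_log) is already established, so O(~evacuate).
The contrapositive of premise 7 (O(raise_flag ⊃ evacuate)) is O(~evacuate ⊃ ~raise_flag), and O(~evacuate) is already established, so O(~raise_flag).
The contrapositive of premise 1 (O(audit_log ⊃ raise_flag)) is O(~raise_flag ⊃ ~audit_log), and O(~raise_flag) is already established, so O(~audit_log).
Premise 2 does not contribute to this derivation.
Thus O(~audit_log), which is F(audit_log): audit_log is forbidden.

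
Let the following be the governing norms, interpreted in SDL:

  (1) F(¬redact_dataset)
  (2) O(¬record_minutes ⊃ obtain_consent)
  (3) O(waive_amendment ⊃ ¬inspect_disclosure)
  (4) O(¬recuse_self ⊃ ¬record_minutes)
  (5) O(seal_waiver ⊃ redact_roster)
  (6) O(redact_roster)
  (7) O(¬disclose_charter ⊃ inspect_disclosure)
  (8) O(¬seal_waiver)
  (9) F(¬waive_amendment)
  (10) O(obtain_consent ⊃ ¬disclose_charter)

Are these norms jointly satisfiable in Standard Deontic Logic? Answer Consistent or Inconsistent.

Consistent

Premise 5 is O(seal_waiver ⊃ redact_roster); even if O(redact_roster) held, inferring O(seal_waiver) would be affirming the consequent — invalid.
So O(seal_waiver) is not derivable, and the apparent clash with O(¬seal_waiver) does not arise.
A world satisfying every obligation exists (e.g. disclose_charter=true, inspect_disclosure=false, obtain_consent=false, record_minutes=true, recuse_self=true, redact_dataset=true, redact_roster=true, seal_waiver=false, waive_amendment=true); no atom is both obligatory and forbidden, so the set is consistent.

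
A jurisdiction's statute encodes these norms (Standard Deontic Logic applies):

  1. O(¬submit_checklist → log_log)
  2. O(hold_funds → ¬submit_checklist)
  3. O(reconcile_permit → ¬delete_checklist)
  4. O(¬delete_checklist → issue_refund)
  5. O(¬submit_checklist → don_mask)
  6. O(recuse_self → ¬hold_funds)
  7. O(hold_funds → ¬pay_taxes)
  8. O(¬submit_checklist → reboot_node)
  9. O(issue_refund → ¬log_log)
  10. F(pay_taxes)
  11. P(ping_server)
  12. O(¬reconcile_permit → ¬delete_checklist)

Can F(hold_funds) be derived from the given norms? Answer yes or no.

Yes

Premises 3 and 12 cover both cases: O(reconcile_permit → ¬delete_checklist) and O(¬reconcile_permit → ¬delete_checklist). Since reconcile_permit ∨ ¬reconcile_permit is a tautology, O(¬delete_checklist) follows.
From O(¬delete_checklist) and premise 4, O(¬delete_checklist → issue_refund), we obtain O(issue_refund).
Applying K to premise 9 (O(issue_refund → ¬log_log)) and O(issue_refund) yields O(¬log_log).
Premise 1 is O(¬submit_checklist → log_log); contrapositively O(¬log_log → submit_checklist). Since O(¬log_log) holds, K gives O(submit_checklist).
Premise 2, O(hold_funds → ¬submit_checklist), contraposes to O(submit_checklist → ¬hold_funds); with O(submit_checklist) we get O(¬hold_funds).
Premises 5, 6, 7, 8, 10, 11 do not contribute to this derivation.
So O(¬hold_funds) holds, i.e. F(hold_funds). The claim follows.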